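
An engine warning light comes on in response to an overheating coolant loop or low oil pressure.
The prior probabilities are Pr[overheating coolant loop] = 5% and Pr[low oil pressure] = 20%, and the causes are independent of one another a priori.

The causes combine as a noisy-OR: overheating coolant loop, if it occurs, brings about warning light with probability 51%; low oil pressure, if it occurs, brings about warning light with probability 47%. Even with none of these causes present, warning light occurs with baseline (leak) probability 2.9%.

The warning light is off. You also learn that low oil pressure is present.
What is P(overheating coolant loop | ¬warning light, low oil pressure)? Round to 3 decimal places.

P(overheating coolant loop | ¬warning light, low oil pressure) ≈ 0.025

Under noisy-OR, P(warning light | causes) = 1 − (1−0.029)·∏(1−qᵢ) over the active causes.
For the numerator, keep only overheating coolant loop=true terms: 0.252169*0.05 = 0.012608
Denominator P(¬warning light | low oil pressure): 0.51463*0.95 + 0.252169*0.05 = 0.501507
Posterior = 0.012608 / 0.501507 ≈ 0.025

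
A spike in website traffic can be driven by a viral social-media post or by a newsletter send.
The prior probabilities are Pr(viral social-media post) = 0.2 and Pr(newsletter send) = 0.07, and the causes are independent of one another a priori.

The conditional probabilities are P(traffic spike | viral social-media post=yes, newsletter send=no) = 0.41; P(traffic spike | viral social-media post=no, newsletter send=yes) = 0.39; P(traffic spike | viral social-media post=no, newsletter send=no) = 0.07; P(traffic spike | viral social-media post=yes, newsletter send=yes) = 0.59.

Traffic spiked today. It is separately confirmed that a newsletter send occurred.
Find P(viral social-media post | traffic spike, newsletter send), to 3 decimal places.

P(viral social-media post | traffic spike, newsletter send) ≈ 0.274

Numerator (weight on configurations with viral social-media post): 0.59*0.2 = 0.118000
Normalizer over all consistent configurations: 0.39*0.8 + 0.59*0.2 = 0.430000
Posterior = 0.118000 / 0.430000 ≈ 0.274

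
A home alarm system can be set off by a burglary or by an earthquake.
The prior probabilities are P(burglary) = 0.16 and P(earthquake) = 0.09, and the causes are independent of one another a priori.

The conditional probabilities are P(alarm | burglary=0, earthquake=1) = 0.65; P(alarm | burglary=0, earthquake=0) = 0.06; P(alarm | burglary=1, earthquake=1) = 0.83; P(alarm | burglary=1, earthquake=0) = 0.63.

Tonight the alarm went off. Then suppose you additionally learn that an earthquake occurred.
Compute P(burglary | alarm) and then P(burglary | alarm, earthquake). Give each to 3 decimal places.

P(alarm) = 0.06×0.84×0.91 + 0.65×0.84×0.09 + 0.63×0.16×0.91 + 0.83×0.16×0.09 = 0.045864 + 0.049140 + 0.091728 + 0.011952 = 0.198684
Of this, 0.103680 comes from 0.091728 + 0.011952 (the burglary=true cases).
P(burglary | alarm) = 0.103680 / 0.198684 ≈ 0.522

Now condition on the additional information:
P(alarm | earthquake) = 0.65×0.84 + 0.83×0.16 = 0.546000 + 0.132800 = 0.678800
The burglary-present share is 0.83×0.16 = 0.132800.
So P(burglary | alarm, earthquake) = 0.132800/0.678800 ≈ 0.196.

P(burglary | alarm) ≈ 0.522; P(burglary | alarm, earthquake) ≈ 0.196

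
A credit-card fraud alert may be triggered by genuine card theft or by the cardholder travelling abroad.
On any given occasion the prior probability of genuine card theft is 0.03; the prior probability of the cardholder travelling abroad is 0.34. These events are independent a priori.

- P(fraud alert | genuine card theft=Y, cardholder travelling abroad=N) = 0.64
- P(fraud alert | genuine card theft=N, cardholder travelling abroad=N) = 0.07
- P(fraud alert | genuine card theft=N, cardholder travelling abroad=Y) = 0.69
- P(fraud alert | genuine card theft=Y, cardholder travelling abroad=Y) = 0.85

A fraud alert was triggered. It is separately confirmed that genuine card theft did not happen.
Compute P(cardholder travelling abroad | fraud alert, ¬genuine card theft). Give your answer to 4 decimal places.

Weight on cardholder travelling abroad=true, given the evidence: 0.69·0.34 = 0.234600
Denominator P(fraud alert | ¬genuine card theft): 0.07·0.66 + 0.69·0.34 = 0.280800
Posterior = 0.234600 / 0.280800 ≈ 0.8355

P(cardholder travelling abroad | fraud alert, ¬genuine card theft) ≈ 0.8355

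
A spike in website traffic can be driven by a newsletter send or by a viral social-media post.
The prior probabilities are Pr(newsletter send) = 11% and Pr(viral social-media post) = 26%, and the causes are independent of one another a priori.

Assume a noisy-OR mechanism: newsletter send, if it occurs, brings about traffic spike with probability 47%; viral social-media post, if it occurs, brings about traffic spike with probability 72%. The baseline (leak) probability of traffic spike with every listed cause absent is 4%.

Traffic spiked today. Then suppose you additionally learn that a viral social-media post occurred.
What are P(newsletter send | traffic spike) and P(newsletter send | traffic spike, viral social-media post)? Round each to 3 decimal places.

P(newsletter send | traffic spike) ≈ 0.248; P(newsletter send | traffic spike, viral social-media post) ≈ 0.127

Under noisy-OR, P(traffic spike | causes) = 1 − (1−0.04)·∏(1−qᵢ) over the active causes.
Weight on newsletter send=true, given the evidence: 0.039984 + 0.024526 = 0.064510
The normalizing constant is 0.04×0.89×0.74 + 0.7312×0.89×0.26 + 0.4912×0.11×0.74 + 0.857536×0.11×0.26 = 0.260054
Posterior = 0.064510 / 0.260054 ≈ 0.248

With the extra evidence:
For the numerator, keep only newsletter send=true terms: 0.857536*0.11 = 0.094329
Denominator P(traffic spike | viral social-media post): 0.7312*0.89 + 0.857536*0.11 = 0.745097
P(newsletter send | traffic spike, viral social-media post) = 0.094329/0.745097 ≈ 0.127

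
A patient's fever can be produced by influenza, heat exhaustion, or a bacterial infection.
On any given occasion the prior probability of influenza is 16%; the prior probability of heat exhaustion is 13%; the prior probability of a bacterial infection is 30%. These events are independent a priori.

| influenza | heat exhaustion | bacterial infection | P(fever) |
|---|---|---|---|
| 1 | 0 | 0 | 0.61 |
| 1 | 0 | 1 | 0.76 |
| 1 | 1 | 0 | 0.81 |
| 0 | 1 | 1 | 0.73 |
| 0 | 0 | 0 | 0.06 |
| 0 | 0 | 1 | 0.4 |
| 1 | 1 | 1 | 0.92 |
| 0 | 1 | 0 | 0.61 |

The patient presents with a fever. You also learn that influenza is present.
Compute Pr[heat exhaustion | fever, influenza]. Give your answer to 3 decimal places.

For the numerator, keep only heat exhaustion=true terms: 0.073710 + 0.035880 = 0.109590
Normalizer over all consistent configurations: 0.61·0.87·0.7 + 0.76·0.87·0.3 + 0.81·0.13·0.7 + 0.92·0.13·0.3 = 0.679440
P(heat exhaustion | fever, influenza) = 0.109590/0.679440 ≈ 0.161

Pr[heat exhaustion | fever, influenza] ≈ 0.161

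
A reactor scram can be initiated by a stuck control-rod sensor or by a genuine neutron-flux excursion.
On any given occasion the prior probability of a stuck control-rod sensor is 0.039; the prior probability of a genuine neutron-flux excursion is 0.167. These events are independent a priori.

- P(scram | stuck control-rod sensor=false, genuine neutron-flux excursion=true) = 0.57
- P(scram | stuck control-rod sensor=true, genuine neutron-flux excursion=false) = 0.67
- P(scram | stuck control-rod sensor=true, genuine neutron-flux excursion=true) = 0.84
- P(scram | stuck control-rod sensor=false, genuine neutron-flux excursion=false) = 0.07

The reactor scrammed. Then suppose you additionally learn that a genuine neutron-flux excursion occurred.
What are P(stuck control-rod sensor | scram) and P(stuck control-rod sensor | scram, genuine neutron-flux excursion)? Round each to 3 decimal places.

Numerator (weight on configurations with stuck control-rod sensor): 0.021766 + 0.005471 = 0.027237
Normalizer over all consistent configurations: 0.07·0.961·0.833 + 0.57·0.961·0.167 + 0.67·0.039·0.833 + 0.84·0.039·0.167 = 0.174751
Posterior = 0.027237 / 0.174751 ≈ 0.156

With the extra evidence:
Enumerate both values of stuck control-rod sensor and weight by the priors:
  P(scram | genuine neutron-flux excursion) = 0.57·0.961 + 0.84·0.039
        = 0.547770 + 0.032760 = 0.580530
Keeping only the stuck control-rod sensor-present terms gives 0.032760, so
  P(stuck control-rod sensor | scram, genuine neutron-flux excursion) = 0.032760 / 0.580530 ≈ 0.056

P(stuck control-rod sensor | scram) ≈ 0.156; P(stuck control-rod sensor | scram, genuine neutron-flux excursion) ≈ 0.056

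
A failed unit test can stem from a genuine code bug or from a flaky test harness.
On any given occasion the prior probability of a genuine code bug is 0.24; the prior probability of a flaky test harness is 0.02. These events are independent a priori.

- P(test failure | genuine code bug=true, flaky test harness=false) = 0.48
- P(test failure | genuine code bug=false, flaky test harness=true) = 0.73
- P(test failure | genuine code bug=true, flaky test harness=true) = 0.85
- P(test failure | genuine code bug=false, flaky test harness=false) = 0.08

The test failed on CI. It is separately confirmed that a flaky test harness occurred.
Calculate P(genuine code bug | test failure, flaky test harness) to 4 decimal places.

P(test failure | flaky test harness) = 0.73·0.76 + 0.85·0.24 = 0.554800 + 0.204000 = 0.758800
Of this, 0.204000 comes from 0.85·0.24 (the genuine code bug=true cases).
P(genuine code bug | test failure, flaky test harness) = 0.204000 / 0.758800 ≈ 0.2688

P(genuine code bug | test failure, flaky test harness) ≈ 0.2688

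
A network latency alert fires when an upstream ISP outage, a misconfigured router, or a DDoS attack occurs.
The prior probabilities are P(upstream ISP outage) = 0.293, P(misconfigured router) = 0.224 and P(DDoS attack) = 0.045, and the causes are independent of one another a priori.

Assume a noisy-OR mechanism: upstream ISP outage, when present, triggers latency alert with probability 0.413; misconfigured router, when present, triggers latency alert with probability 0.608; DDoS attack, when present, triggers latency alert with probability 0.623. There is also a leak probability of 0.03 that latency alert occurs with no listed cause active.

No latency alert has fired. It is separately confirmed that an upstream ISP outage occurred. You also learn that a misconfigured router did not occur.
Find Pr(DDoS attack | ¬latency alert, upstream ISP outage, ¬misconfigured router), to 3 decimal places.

Pr(DDoS attack | ¬latency alert, upstream ISP outage, ¬misconfigured router) ≈ 0.017

Under noisy-OR, P(latency alert | causes) = 1 − (1−0.03)·∏(1−qᵢ) over the active causes.
P(¬latency alert | upstream ISP outage, ¬misconfigured router) = 0.56939*0.955 + 0.21466*0.045 = 0.543767 + 0.009660 = 0.553427
Of this, 0.009660 comes from 0.21466*0.045 (the DDoS attack=true cases).
So P(DDoS attack | ¬latency alert, upstream ISP outage, ¬misconfigured router) = 0.009660/0.553427 ≈ 0.017.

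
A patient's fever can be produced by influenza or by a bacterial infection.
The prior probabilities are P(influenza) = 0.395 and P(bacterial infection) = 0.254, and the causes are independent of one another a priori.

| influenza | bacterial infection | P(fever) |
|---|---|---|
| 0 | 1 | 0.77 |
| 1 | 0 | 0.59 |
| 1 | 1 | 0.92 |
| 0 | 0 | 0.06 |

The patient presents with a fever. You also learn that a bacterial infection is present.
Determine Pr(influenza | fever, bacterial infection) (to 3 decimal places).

Sum P(fever|·) weighted by the priors over both values of influenza:
  P(fever | bacterial infection) = 0.77·0.605 + 0.92·0.395
        = 0.465850 + 0.363400 = 0.829250
Configurations with influenza contribute 0.363400, so
  P(influenza | fever, bacterial infection) = 0.363400 / 0.829250 ≈ 0.438

Pr(influenza | fever, bacterial infection) ≈ 0.438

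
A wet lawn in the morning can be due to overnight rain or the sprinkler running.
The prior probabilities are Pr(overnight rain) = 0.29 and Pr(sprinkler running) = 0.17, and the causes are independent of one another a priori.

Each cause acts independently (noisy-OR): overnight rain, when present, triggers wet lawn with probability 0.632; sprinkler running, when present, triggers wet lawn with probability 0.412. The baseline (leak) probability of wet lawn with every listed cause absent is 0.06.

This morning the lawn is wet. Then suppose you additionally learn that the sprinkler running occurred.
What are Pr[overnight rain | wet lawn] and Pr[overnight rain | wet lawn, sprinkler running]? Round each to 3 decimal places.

Pr[overnight rain | wet lawn] ≈ 0.688; Pr[overnight rain | wet lawn, sprinkler running] ≈ 0.421

Under noisy-OR, P(wet lawn | causes) = 1 − (1−0.06)·∏(1−qᵢ) over the active causes.
P(wet lawn) = 0.06·0.71·0.83 + 0.44728·0.71·0.17 + 0.65408·0.29·0.83 + 0.796599·0.29·0.17 = 0.035358 + 0.053987 + 0.157437 + 0.039272 = 0.286054
The overnight rain-present share is 0.157437 + 0.039272 = 0.196709.
P(overnight rain | wet lawn) = 0.196709 / 0.286054 ≈ 0.688

Now also conditioning on sprinkler running=true:
Weight on overnight rain=true, given the evidence: 0.796599×0.29 = 0.231014
The normalizing constant is 0.44728×0.71 + 0.796599×0.29 = 0.548583
P(overnight rain | wet lawn, sprinkler running) = 0.231014/0.548583 ≈ 0.421
This is intercausal reasoning (explaining away): once sprinkler running accounts for the wet lawn, overnight rain becomes less likely.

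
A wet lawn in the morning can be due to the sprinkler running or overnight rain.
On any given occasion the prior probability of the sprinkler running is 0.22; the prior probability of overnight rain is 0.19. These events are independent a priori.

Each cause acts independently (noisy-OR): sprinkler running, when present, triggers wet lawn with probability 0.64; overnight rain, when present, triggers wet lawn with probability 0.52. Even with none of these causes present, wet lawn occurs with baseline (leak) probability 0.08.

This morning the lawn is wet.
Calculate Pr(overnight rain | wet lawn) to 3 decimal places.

Pr(overnight rain | wet lawn) ≈ 0.410

Under noisy-OR, P(wet lawn | causes) = 1 − (1−0.08)·∏(1−qᵢ) over the active causes.
Weight on overnight rain=true, given the evidence: 0.082755 + 0.035155 = 0.117910
The normalizing constant is 0.08×0.78×0.81 + 0.5584×0.78×0.19 + 0.6688×0.22×0.81 + 0.841024×0.22×0.19 = 0.287634
Posterior = 0.117910 / 0.287634 ≈ 0.410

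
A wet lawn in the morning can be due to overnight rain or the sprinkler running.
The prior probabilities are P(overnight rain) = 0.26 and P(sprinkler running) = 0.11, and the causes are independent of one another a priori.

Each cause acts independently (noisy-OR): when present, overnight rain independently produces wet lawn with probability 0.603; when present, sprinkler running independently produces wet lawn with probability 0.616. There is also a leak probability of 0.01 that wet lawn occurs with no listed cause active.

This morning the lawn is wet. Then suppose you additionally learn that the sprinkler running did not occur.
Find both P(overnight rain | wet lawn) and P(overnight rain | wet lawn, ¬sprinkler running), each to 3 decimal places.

Under noisy-OR, P(wet lawn | causes) = 1 − (1−0.01)·∏(1−qᵢ) over the active causes.
For the numerator, keep only overnight rain=true terms: 0.140453 + 0.024284 = 0.164737
Denominator P(wet lawn): 0.01×0.74×0.89 + 0.61984×0.74×0.11 + 0.60697×0.26×0.89 + 0.849076×0.26×0.11 = 0.221778
Posterior = 0.164737 / 0.221778 ≈ 0.743

With the extra evidence:
P(wet lawn | ¬sprinkler running) = 0.01·0.74 + 0.60697·0.26 = 0.007400 + 0.157812 = 0.165212
Of this, 0.157812 comes from 0.60697·0.26 (the overnight rain=true cases).
P(overnight rain | wet lawn, ¬sprinkler running) = 0.157812 / 0.165212 ≈ 0.955
With sprinkler running excluded, overnight rain must carry more of the explanatory weight for the wet lawn.

P(overnight rain | wet lawn) ≈ 0.743; P(overnight rain | wet lawn, ¬sprinkler running) ≈ 0.955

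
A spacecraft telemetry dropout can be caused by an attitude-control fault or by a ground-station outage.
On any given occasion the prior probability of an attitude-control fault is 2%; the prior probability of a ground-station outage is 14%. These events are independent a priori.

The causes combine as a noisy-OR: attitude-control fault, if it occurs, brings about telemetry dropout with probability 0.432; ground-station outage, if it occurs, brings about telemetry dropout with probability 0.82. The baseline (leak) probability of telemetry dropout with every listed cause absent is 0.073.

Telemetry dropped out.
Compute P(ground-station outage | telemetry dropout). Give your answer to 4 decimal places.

Under noisy-OR, P(telemetry dropout | causes) = 1 − (1−0.073)·∏(1−qᵢ) over the active causes.
Numerator (weight on configurations with ground-station outage): 0.114307 + 0.002535 = 0.116842
The normalizing constant is 0.073×0.98×0.86 + 0.83314×0.98×0.14 + 0.473464×0.02×0.86 + 0.905224×0.02×0.14 = 0.186510
P(ground-station outage | telemetry dropout) = 0.116842/0.186510 ≈ 0.6265

P(ground-station outage | telemetry dropout) ≈ 0.6265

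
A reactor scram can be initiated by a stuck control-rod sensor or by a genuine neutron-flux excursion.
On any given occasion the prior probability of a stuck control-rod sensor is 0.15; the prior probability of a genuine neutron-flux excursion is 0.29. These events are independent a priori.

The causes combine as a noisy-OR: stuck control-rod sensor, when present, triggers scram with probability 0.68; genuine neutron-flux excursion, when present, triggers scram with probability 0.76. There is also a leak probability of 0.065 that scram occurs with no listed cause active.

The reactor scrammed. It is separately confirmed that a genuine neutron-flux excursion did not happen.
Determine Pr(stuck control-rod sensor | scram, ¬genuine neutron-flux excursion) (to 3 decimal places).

Pr(stuck control-rod sensor | scram, ¬genuine neutron-flux excursion) ≈ 0.655

Under noisy-OR, P(scram | causes) = 1 − (1−0.065)·∏(1−qᵢ) over the active causes.
P(scram | ¬genuine neutron-flux excursion) = 0.065·0.85 + 0.7008·0.15 = 0.055250 + 0.105120 = 0.160370
Of this, 0.105120 comes from 0.7008·0.15 (the stuck control-rod sensor=true cases).
P(stuck control-rod sensor | scram, ¬genuine neutron-flux excursion) = 0.105120 / 0.160370 ≈ 0.655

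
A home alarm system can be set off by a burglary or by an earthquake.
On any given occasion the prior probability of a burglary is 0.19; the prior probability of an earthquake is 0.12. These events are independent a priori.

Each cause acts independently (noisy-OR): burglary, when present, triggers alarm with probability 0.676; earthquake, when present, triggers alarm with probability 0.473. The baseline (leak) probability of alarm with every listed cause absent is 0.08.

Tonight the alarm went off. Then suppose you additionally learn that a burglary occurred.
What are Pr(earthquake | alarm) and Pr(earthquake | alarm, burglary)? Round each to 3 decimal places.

Under noisy-OR, P(alarm | causes) = 1 − (1−0.08)·∏(1−qᵢ) over the active causes.
Enumerate the 4 (burglary, earthquake) configurations and weight by the priors:
  P(alarm) = 0.08*0.81*0.88 + 0.51516*0.81*0.12 + 0.70192*0.19*0.88 + 0.842912*0.19*0.12
        = 0.057024 + 0.050074 + 0.117361 + 0.019218 = 0.243677
The terms with earthquake present sum to 0.069292, so
  P(earthquake | alarm) = 0.069292 / 0.243677 ≈ 0.284

With the extra evidence:
P(alarm | burglary) = 0.70192*0.88 + 0.842912*0.12 = 0.617690 + 0.101149 = 0.718839
Restricting to configurations with earthquake present: 0.842912*0.12 = 0.101149.
So P(earthquake | alarm, burglary) = 0.101149/0.718839 ≈ 0.141.
This is intercausal reasoning (explaining away): once burglary accounts for the alarm, earthquake becomes less likely.

Pr(earthquake | alarm) ≈ 0.284; Pr(earthquake | alarm, burglary) ≈ 0.141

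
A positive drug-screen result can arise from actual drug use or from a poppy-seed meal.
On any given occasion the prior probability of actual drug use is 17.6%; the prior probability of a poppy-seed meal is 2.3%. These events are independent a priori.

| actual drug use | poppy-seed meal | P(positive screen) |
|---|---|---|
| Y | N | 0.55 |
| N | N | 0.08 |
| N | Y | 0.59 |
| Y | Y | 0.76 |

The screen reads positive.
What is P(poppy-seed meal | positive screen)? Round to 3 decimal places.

For the numerator, keep only poppy-seed meal=true terms: 0.011182 + 0.003076 = 0.014258
Denominator P(positive screen): 0.08×0.824×0.977 + 0.59×0.824×0.023 + 0.55×0.176×0.977 + 0.76×0.176×0.023 = 0.173236
Posterior = 0.014258 / 0.173236 ≈ 0.082

P(poppy-seed meal | positive screen) ≈ 0.082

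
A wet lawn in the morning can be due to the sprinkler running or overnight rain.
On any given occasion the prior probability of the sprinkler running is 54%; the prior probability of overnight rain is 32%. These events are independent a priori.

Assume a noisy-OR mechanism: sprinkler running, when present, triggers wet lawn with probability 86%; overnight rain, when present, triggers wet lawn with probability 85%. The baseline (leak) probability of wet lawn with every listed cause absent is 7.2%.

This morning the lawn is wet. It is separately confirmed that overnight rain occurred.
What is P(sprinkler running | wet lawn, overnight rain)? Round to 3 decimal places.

P(sprinkler running | wet lawn, overnight rain) ≈ 0.572

Under noisy-OR, P(wet lawn | causes) = 1 − (1−0.072)·∏(1−qᵢ) over the active causes.
Numerator (weight on configurations with sprinkler running): 0.980512·0.54 = 0.529476
Denominator P(wet lawn | overnight rain): 0.8608·0.46 + 0.980512·0.54 = 0.925444
Posterior = 0.529476 / 0.925444 ≈ 0.572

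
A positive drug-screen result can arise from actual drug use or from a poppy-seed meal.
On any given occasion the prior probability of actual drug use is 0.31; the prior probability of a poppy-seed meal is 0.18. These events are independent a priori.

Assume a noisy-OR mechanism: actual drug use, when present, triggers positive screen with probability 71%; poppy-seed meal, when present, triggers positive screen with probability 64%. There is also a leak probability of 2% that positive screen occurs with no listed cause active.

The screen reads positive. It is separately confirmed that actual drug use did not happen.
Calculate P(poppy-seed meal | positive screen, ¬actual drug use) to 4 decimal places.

Under noisy-OR, P(positive screen | causes) = 1 − (1−0.02)·∏(1−qᵢ) over the active causes.
P(positive screen | ¬actual drug use) = 0.02*0.82 + 0.6472*0.18 = 0.016400 + 0.116496 = 0.132896
The poppy-seed meal-present share is 0.6472*0.18 = 0.116496.
So P(poppy-seed meal | positive screen, ¬actual drug use) = 0.116496/0.132896 ≈ 0.8766.

P(poppy-seed meal | positive screen, ¬actual drug use) ≈ 0.8766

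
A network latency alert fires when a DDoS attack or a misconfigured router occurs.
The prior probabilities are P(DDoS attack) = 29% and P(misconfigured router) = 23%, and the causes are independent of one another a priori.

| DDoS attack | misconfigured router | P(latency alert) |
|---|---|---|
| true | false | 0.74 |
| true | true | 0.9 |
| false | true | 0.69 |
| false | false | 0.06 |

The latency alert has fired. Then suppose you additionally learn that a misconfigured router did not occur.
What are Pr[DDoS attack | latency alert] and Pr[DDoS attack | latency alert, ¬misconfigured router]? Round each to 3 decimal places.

By total probability over the 4 (DDoS attack, misconfigured router) configurations:
  P(latency alert) = 0.06*0.71*0.77 + 0.69*0.71*0.23 + 0.74*0.29*0.77 + 0.9*0.29*0.23
        = 0.032802 + 0.112677 + 0.165242 + 0.060030 = 0.370751
Keeping only the DDoS attack-present terms gives 0.225272, so
  P(DDoS attack | latency alert) = 0.225272 / 0.370751 ≈ 0.608

Now condition on the additional information:
P(latency alert | ¬misconfigured router) = 0.06·0.71 + 0.74·0.29 = 0.042600 + 0.214600 = 0.257200
The DDoS attack-present share is 0.74·0.29 = 0.214600.
Hence the posterior is 0.214600/0.257200 ≈ 0.834.
Ruling out misconfigured router raises the posterior on DDoS attack — the flip side of explaining away.

Pr[DDoS attack | latency alert] ≈ 0.608; Pr[DDoS attack | latency alert, ¬misconfigured router] ≈ 0.834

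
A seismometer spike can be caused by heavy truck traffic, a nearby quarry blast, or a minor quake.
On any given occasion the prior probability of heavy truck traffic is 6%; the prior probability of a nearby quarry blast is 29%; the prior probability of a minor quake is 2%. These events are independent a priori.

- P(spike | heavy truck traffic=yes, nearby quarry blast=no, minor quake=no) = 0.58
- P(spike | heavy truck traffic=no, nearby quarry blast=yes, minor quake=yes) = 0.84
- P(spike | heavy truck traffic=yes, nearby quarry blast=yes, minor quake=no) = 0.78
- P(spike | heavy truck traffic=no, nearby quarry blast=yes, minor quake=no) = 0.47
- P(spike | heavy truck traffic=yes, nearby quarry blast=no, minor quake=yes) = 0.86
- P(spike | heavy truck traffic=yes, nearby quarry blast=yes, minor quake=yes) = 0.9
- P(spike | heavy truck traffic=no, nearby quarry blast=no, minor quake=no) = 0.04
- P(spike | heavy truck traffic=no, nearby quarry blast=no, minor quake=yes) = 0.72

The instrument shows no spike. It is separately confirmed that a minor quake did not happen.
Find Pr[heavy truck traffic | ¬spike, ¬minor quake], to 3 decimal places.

Pr[heavy truck traffic | ¬spike, ¬minor quake] ≈ 0.027

P(¬spike | ¬minor quake) = 0.96×0.94×0.71 + 0.53×0.94×0.29 + 0.42×0.06×0.71 + 0.22×0.06×0.29 = 0.640704 + 0.144478 + 0.017892 + 0.003828 = 0.806902
The heavy truck traffic-present share is 0.017892 + 0.003828 = 0.021720.
So P(heavy truck traffic | ¬spike, ¬minor quake) = 0.021720/0.806902 ≈ 0.027.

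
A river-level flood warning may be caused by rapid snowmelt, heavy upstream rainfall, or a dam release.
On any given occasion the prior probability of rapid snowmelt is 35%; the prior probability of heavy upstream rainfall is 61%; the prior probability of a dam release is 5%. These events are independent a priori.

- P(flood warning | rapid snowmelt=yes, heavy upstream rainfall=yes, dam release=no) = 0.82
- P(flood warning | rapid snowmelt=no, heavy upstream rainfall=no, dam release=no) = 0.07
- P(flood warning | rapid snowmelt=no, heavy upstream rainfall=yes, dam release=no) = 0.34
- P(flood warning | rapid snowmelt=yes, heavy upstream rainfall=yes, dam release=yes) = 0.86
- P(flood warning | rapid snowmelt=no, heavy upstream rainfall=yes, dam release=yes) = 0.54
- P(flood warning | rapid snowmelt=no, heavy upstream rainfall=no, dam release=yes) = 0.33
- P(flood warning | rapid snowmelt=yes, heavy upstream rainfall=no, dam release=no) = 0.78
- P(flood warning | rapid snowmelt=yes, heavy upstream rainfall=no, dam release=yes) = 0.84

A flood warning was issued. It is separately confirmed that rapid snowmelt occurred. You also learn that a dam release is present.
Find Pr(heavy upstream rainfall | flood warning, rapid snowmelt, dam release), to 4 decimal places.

Pr(heavy upstream rainfall | flood warning, rapid snowmelt, dam release) ≈ 0.6156

By total probability over both values of heavy upstream rainfall:
  P(flood warning | rapid snowmelt, dam release) = 0.84·0.39 + 0.86·0.61
        = 0.327600 + 0.524600 = 0.852200
Keeping only the heavy upstream rainfall-present terms gives 0.524600, so
  P(heavy upstream rainfall | flood warning, rapid snowmelt, dam release) = 0.524600 / 0.852200 ≈ 0.6156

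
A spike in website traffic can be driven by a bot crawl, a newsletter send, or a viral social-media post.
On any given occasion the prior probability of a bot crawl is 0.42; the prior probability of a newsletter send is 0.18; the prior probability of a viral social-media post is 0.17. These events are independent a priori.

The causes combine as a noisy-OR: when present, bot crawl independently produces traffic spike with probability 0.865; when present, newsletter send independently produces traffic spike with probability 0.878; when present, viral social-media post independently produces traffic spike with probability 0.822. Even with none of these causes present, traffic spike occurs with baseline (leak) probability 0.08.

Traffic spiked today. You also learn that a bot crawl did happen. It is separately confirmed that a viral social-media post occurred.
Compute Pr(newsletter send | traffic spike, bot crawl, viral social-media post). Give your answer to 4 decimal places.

Under noisy-OR, P(traffic spike | causes) = 1 − (1−0.08)·∏(1−qᵢ) over the active causes.
By total probability over both values of newsletter send:
  P(traffic spike | bot crawl, viral social-media post) = 0.977892·0.82 + 0.997303·0.18
        = 0.801871 + 0.179515 = 0.981386
The terms with newsletter send present sum to 0.179515, so
  P(newsletter send | traffic spike, bot crawl, viral social-media post) = 0.179515 / 0.981386 ≈ 0.1829

Pr(newsletter send | traffic spike, bot crawl, viral social-media post) ≈ 0.1829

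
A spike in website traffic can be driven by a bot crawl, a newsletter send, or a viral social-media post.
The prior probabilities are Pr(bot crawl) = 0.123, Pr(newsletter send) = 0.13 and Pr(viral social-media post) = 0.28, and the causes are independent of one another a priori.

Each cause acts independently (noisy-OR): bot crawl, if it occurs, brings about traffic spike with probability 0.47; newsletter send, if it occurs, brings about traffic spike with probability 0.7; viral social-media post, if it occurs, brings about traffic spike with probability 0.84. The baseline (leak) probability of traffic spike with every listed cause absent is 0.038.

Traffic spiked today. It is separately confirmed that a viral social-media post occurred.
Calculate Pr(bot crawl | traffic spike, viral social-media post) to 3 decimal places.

Under noisy-OR, P(traffic spike | causes) = 1 − (1−0.038)·∏(1−qᵢ) over the active causes.
Weight on bot crawl=true, given the evidence: 0.098280 + 0.015599 = 0.113879
Denominator P(traffic spike | viral social-media post): 0.84608*0.877*0.87 + 0.953824*0.877*0.13 + 0.918422*0.123*0.87 + 0.975527*0.123*0.13 = 0.868175
Posterior = 0.113879 / 0.868175 ≈ 0.131

Pr(bot crawl | traffic spike, viral social-media post) ≈ 0.131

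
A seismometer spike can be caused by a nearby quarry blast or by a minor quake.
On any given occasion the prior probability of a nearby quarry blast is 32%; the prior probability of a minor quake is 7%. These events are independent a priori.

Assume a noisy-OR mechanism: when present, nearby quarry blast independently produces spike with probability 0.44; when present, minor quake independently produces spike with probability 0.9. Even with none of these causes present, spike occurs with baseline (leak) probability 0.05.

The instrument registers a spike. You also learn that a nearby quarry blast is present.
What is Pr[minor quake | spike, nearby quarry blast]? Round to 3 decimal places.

Pr[minor quake | spike, nearby quarry blast] ≈ 0.132

Under noisy-OR, P(spike | causes) = 1 − (1−0.05)·∏(1−qᵢ) over the active causes.
Enumerate both values of minor quake and weight by the priors:
  P(spike | nearby quarry blast) = 0.468·0.93 + 0.9468·0.07
        = 0.435240 + 0.066276 = 0.501516
The terms with minor quake present sum to 0.066276, so
  P(minor quake | spike, nearby quarry blast) = 0.066276 / 0.501516 ≈ 0.132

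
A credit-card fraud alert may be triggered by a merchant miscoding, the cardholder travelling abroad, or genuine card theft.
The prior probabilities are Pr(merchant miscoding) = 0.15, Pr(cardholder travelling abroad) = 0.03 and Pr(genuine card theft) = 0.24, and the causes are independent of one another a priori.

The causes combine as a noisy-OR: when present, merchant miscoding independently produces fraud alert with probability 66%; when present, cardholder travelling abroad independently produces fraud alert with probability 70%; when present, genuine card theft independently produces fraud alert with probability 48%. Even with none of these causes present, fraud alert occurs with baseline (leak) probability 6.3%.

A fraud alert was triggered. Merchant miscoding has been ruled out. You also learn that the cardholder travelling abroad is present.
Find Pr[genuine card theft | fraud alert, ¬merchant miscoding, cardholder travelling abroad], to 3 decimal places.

Pr[genuine card theft | fraud alert, ¬merchant miscoding, cardholder travelling abroad] ≈ 0.273

Under noisy-OR, P(fraud alert | causes) = 1 − (1−0.063)·∏(1−qᵢ) over the active causes.
By total probability over both values of genuine card theft:
  P(fraud alert | ¬merchant miscoding, cardholder travelling abroad) = 0.7189·0.76 + 0.853828·0.24
        = 0.546364 + 0.204919 = 0.751283
The terms with genuine card theft present sum to 0.204919, so
  P(genuine card theft | fraud alert, ¬merchant miscoding, cardholder travelling abroad) = 0.204919 / 0.751283 ≈ 0.273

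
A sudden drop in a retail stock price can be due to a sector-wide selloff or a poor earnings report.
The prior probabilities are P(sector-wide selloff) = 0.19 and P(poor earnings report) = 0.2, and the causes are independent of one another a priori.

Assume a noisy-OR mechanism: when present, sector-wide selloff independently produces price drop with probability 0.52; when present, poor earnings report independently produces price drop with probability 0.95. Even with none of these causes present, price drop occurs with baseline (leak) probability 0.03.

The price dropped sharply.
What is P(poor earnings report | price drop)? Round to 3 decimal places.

P(poor earnings report | price drop) ≈ 0.655

Under noisy-OR, P(price drop | causes) = 1 − (1−0.03)·∏(1−qᵢ) over the active causes.
P(price drop) = 0.03×0.81×0.8 + 0.9515×0.81×0.2 + 0.5344×0.19×0.8 + 0.97672×0.19×0.2 = 0.019440 + 0.154143 + 0.081229 + 0.037115 = 0.291927
Restricting to configurations with poor earnings report present: 0.154143 + 0.037115 = 0.191258.
P(poor earnings report | price drop) = 0.191258 / 0.291927 ≈ 0.655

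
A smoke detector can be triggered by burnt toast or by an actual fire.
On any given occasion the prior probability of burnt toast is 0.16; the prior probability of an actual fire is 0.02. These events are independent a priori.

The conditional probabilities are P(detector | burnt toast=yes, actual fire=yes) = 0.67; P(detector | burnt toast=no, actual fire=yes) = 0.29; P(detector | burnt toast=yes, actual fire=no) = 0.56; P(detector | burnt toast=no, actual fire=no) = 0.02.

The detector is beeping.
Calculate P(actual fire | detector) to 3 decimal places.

P(detector) = 0.02·0.84·0.98 + 0.29·0.84·0.02 + 0.56·0.16·0.98 + 0.67·0.16·0.02 = 0.016464 + 0.004872 + 0.087808 + 0.002144 = 0.111288
The actual fire-present share is 0.004872 + 0.002144 = 0.007016.
Hence the posterior is 0.007016/0.111288 ≈ 0.063.

P(actual fire | detector) ≈ 0.063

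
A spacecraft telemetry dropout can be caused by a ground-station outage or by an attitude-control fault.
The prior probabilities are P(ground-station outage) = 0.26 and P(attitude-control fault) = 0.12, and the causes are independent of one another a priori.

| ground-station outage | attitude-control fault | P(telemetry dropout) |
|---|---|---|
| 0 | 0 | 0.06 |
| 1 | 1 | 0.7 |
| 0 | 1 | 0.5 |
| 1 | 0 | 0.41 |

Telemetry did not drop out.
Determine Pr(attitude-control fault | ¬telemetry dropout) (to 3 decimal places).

Weight on attitude-control fault=true, given the evidence: 0.044400 + 0.009360 = 0.053760
Denominator P(¬telemetry dropout): 0.94·0.74·0.88 + 0.5·0.74·0.12 + 0.59·0.26·0.88 + 0.3·0.26·0.12 = 0.800880
P(attitude-control fault | ¬telemetry dropout) = 0.053760/0.800880 ≈ 0.067

Pr(attitude-control fault | ¬telemetry dropout) ≈ 0.067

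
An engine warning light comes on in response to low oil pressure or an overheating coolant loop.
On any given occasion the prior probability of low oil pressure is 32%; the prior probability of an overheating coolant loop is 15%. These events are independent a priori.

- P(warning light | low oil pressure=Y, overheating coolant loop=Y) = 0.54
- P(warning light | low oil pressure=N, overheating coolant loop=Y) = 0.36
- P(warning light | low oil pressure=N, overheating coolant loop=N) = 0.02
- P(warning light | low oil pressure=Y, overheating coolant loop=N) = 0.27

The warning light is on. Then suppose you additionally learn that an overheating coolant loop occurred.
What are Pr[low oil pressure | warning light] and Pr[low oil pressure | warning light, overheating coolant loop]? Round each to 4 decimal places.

Pr[low oil pressure | warning light] ≈ 0.6730; Pr[low oil pressure | warning light, overheating coolant loop] ≈ 0.4138

P(warning light) = 0.02×0.68×0.85 + 0.36×0.68×0.15 + 0.27×0.32×0.85 + 0.54×0.32×0.15 = 0.011560 + 0.036720 + 0.073440 + 0.025920 = 0.147640
Restricting to configurations with low oil pressure present: 0.073440 + 0.025920 = 0.099360.
So P(low oil pressure | warning light) = 0.099360/0.147640 ≈ 0.6730.

Now condition on the additional information:
Sum P(warning light|·) weighted by the priors over both values of low oil pressure:
  P(warning light | overheating coolant loop) = 0.36*0.68 + 0.54*0.32
        = 0.244800 + 0.172800 = 0.417600
The terms with low oil pressure present sum to 0.172800, so
  P(low oil pressure | warning light, overheating coolant loop) = 0.172800 / 0.417600 ≈ 0.4138
The drop from 0.6730 to 0.4138 is the explaining-away (discounting) effect.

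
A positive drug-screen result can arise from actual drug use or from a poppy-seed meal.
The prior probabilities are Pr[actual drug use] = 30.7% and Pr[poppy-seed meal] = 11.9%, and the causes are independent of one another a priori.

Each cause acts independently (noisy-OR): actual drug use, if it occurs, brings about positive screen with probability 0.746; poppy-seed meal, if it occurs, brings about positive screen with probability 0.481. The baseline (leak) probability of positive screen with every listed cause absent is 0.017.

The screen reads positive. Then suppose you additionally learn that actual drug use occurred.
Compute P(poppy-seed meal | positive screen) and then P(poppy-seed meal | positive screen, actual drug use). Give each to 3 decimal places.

Under noisy-OR, P(positive screen | causes) = 1 − (1−0.017)·∏(1−qᵢ) over the active causes.
Sum P(positive screen|·) weighted by the priors over the 4 (actual drug use, poppy-seed meal) configurations:
  P(positive screen) = 0.017*0.693*0.881 + 0.489823*0.693*0.119 + 0.750318*0.307*0.881 + 0.870415*0.307*0.119
        = 0.010379 + 0.040394 + 0.202936 + 0.031799 = 0.285508
Keeping only the poppy-seed meal-present terms gives 0.072193, so
  P(poppy-seed meal | positive screen) = 0.072193 / 0.285508 ≈ 0.253

Now also conditioning on actual drug use=true:
Enumerate both values of poppy-seed meal and weight by the priors:
  P(positive screen | actual drug use) = 0.750318*0.881 + 0.870415*0.119
        = 0.661030 + 0.103579 = 0.764609
The terms with poppy-seed meal present sum to 0.103579, so
  P(poppy-seed meal | positive screen, actual drug use) = 0.103579 / 0.764609 ≈ 0.135
This is intercausal reasoning (explaining away): once actual drug use accounts for the positive screen, poppy-seed meal becomes less likely.

P(poppy-seed meal | positive screen) ≈ 0.253; P(poppy-seed meal | positive screen, actual drug use) ≈ 0.135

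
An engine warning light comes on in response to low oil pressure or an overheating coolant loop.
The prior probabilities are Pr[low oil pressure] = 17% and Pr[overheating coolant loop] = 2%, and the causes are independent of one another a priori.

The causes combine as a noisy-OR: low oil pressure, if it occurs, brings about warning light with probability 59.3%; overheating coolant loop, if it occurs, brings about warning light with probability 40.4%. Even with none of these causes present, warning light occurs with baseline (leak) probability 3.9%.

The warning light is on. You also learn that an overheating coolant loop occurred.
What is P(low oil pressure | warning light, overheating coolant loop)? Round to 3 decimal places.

Under noisy-OR, P(warning light | causes) = 1 − (1−0.039)·∏(1−qᵢ) over the active causes.
Enumerate both values of low oil pressure and weight by the priors:
  P(warning light | overheating coolant loop) = 0.427244×0.83 + 0.766888×0.17
        = 0.354613 + 0.130371 = 0.484984
Configurations with low oil pressure contribute 0.130371, so
  P(low oil pressure | warning light, overheating coolant loop) = 0.130371 / 0.484984 ≈ 0.269

P(low oil pressure | warning light, overheating coolant loop) ≈ 0.269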